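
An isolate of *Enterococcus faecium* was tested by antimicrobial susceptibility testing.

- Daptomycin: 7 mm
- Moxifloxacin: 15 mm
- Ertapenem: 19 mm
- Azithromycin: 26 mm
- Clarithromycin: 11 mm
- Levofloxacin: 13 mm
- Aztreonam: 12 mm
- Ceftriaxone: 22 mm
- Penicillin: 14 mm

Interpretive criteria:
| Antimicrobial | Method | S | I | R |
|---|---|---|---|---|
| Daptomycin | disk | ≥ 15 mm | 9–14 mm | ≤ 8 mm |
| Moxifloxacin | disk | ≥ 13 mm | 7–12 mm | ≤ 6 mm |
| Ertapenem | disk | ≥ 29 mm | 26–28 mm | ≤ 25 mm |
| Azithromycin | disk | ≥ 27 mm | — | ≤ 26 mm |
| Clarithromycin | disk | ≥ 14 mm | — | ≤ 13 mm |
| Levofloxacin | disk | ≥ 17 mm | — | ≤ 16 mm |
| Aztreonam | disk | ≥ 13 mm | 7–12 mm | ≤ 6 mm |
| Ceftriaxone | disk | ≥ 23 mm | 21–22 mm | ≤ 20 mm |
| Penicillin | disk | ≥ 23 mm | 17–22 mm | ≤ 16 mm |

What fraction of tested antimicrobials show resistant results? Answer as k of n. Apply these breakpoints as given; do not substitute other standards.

Daptomycin: 7 mm is ≤ 8 mm → R
Moxifloxacin 15 mm: ≥ 13 mm → susceptible
Ertapenem: 19 mm is ≤ 25 mm ⇒ R
Azithromycin (26 mm) ≤ 26 mm → resistant
Clarithromycin: 11 mm is ≤ 13 mm ⇒ Resistant
Levofloxacin (13 mm) ≤ 16 mm ⇒ R
Aztreonam (12 mm) in 7–12 mm — Intermediate
Ceftriaxone (22 mm) in 21–22 mm ⇒ intermediate
Penicillin: 14 mm is ≤ 16 mm → R
Resistant: 6/9

6 of 9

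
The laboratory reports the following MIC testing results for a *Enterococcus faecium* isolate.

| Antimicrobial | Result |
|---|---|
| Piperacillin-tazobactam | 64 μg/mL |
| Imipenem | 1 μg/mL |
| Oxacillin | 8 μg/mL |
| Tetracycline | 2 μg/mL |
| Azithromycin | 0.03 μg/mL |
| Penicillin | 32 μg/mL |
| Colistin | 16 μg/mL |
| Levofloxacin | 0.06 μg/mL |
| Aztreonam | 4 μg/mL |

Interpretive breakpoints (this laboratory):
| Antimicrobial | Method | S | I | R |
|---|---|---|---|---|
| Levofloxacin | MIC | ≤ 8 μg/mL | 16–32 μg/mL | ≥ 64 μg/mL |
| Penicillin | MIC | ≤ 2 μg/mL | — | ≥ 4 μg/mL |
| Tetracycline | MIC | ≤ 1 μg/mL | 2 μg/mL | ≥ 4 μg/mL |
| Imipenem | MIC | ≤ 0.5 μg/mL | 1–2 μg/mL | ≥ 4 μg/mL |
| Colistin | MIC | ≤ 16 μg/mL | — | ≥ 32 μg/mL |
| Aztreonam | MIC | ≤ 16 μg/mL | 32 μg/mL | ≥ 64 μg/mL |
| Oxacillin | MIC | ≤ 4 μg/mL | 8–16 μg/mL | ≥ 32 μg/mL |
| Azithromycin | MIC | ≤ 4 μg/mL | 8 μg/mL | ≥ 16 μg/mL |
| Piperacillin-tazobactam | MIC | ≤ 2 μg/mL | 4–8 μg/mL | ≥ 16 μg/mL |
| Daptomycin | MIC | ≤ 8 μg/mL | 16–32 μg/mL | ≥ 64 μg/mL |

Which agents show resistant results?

piperacillin-tazobactam, penicillin

Piperacillin-tazobactam: 64 μg/mL is ≥ 16 μg/mL → resistant
Imipenem 1 μg/mL: in 1–2 μg/mL → Intermediate
Oxacillin: 8 μg/mL is in 8–16 μg/mL — I
Tetracycline: 2 μg/mL is = 2 μg/mL ⇒ Intermediate
Azithromycin 0.03 μg/mL: ≤ 4 μg/mL ⇒ S
Penicillin: 32 μg/mL is ≥ 4 μg/mL — resistant
Colistin 16 μg/mL: ≤ 16 μg/mL — S
Levofloxacin (0.06 μg/mL) ≤ 8 μg/mL → Susceptible
Aztreonam (4 μg/mL) ≤ 16 μg/mL — S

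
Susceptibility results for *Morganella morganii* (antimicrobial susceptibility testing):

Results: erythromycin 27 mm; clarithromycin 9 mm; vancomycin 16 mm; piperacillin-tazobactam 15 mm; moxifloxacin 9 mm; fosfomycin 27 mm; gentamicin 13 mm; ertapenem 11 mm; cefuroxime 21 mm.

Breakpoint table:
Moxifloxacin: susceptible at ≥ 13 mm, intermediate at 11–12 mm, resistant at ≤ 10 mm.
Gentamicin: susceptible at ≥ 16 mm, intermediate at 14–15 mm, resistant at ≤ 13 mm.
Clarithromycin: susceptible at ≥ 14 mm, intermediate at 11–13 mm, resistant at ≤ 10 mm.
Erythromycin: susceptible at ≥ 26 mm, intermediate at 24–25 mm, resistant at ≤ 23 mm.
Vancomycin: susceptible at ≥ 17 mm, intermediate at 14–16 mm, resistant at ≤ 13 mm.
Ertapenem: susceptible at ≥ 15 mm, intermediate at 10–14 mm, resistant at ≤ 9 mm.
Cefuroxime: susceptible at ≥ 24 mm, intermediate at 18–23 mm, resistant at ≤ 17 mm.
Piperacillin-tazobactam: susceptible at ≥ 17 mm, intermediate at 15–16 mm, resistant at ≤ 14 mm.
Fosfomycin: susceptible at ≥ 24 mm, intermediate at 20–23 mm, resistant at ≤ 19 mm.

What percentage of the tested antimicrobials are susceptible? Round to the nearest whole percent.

22%

Erythromycin 27 mm: ≥ 26 mm ⇒ S
Clarithromycin: 9 mm is ≤ 10 mm → resistant
Vancomycin (16 mm) in 14–16 mm → I
Piperacillin-tazobactam: 15 mm is in 15–16 mm → intermediate
Moxifloxacin: 9 mm is ≤ 10 mm ⇒ resistant
Fosfomycin (27 mm) ≥ 24 mm → Susceptible
Gentamicin (13 mm) ≤ 13 mm — R
Ertapenem (11 mm) in 10–14 mm ⇒ intermediate
Cefuroxime 21 mm: in 18–23 mm ⇒ intermediate
Susceptible: 2/9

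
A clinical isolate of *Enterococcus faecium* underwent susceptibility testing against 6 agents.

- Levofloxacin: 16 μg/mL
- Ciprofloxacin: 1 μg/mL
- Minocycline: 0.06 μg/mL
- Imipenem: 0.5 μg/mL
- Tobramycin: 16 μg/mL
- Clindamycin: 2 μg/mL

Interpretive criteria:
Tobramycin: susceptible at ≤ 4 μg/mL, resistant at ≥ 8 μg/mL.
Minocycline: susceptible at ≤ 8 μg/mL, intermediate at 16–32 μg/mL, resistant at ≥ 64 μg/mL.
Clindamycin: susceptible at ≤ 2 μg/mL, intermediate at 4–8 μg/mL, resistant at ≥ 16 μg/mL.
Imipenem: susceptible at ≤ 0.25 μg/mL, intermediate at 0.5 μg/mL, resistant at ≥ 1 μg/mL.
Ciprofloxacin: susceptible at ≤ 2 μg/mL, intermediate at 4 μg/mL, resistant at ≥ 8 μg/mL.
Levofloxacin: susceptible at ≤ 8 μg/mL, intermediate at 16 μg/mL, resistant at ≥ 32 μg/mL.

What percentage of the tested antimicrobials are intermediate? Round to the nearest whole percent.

33%

Levofloxacin: 16 μg/mL is = 16 μg/mL ⇒ I
Ciprofloxacin: 1 μg/mL is ≤ 2 μg/mL → Susceptible
Minocycline: 0.06 μg/mL is ≤ 8 μg/mL → Susceptible
Imipenem: 0.5 μg/mL is = 0.5 μg/mL ⇒ Intermediate
Tobramycin: 16 μg/mL is ≥ 8 μg/mL → Resistant
Clindamycin: 2 μg/mL is ≤ 2 μg/mL ⇒ susceptible
Intermediate: 2/6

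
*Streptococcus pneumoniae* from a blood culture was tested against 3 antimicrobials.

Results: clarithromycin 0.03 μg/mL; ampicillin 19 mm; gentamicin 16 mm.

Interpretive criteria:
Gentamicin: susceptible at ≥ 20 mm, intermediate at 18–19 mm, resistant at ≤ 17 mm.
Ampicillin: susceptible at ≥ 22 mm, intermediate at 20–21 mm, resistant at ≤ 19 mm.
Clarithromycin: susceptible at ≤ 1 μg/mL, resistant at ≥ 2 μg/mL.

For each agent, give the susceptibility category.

S, R, R

Clarithromycin (0.03 μg/mL) ≤ 1 μg/mL ⇒ S
Ampicillin: 19 mm is ≤ 19 mm → R
Gentamicin: 16 mm is ≤ 17 mm → R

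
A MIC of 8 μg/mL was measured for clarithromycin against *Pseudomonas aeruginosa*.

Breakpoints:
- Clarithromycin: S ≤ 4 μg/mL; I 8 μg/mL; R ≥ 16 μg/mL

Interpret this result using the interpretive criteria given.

Clarithromycin 8 μg/mL: = 8 μg/mL — I

Intermediate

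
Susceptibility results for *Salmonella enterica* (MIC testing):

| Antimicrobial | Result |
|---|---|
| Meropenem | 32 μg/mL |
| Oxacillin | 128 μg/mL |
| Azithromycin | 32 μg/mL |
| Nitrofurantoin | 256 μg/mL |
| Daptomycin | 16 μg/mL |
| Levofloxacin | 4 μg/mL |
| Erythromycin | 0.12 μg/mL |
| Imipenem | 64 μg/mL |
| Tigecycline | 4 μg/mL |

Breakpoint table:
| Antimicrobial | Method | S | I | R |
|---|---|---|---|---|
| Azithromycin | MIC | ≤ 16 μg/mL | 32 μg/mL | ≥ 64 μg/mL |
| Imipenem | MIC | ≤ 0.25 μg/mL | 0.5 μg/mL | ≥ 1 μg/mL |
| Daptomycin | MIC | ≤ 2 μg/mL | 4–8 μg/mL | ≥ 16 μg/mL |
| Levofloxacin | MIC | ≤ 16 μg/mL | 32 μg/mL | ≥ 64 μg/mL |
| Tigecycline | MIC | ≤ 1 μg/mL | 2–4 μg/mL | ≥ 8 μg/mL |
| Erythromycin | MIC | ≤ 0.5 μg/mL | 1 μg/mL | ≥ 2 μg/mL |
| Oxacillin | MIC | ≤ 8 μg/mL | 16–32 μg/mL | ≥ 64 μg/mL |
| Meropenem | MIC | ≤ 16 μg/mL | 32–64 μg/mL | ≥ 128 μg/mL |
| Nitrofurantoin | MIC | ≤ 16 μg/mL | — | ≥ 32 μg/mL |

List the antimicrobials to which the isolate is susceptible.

Meropenem 32 μg/mL: in 32–64 μg/mL → Intermediate
Oxacillin (128 μg/mL) ≥ 64 μg/mL → Resistant
Azithromycin (32 μg/mL) = 32 μg/mL ⇒ I
Nitrofurantoin 256 μg/mL: ≥ 32 μg/mL — R
Daptomycin (16 μg/mL) ≥ 16 μg/mL ⇒ Resistant
Levofloxacin: 4 μg/mL is ≤ 16 μg/mL — susceptible
Erythromycin: 0.12 μg/mL is ≤ 0.5 μg/mL → Susceptible
Imipenem: 64 μg/mL is ≥ 1 μg/mL ⇒ Resistant
Tigecycline 4 μg/mL: in 2–4 μg/mL — intermediate

levofloxacin, erythromycin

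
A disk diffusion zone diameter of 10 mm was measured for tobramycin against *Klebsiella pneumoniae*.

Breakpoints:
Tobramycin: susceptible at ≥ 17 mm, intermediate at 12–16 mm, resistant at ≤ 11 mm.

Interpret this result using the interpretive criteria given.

Tobramycin: 10 mm is ≤ 11 mm — Resistant

Resistant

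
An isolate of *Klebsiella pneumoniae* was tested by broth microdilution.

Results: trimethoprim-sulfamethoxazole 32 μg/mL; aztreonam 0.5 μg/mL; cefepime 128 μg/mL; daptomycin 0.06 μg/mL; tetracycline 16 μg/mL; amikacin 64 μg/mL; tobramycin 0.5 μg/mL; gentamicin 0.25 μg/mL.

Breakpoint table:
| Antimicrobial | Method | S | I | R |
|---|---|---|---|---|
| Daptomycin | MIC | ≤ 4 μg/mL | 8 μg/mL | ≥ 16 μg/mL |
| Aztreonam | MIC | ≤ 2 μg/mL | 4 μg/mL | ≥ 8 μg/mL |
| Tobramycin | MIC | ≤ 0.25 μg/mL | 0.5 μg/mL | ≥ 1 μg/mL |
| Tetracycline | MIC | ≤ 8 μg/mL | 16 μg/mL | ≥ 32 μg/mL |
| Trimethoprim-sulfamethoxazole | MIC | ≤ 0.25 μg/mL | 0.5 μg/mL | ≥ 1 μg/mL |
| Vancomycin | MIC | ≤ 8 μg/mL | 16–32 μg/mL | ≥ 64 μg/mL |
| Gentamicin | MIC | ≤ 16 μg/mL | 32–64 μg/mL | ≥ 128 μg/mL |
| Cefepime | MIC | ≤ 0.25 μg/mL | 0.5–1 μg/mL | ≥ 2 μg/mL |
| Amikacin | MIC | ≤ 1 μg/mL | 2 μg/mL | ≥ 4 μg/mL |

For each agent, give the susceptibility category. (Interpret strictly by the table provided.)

Trimethoprim-sulfamethoxazole 32 μg/mL: ≥ 1 μg/mL ⇒ Resistant
Aztreonam: 0.5 μg/mL is ≤ 2 μg/mL ⇒ S
Cefepime (128 μg/mL) ≥ 2 μg/mL — Resistant
Daptomycin (0.06 μg/mL) ≤ 4 μg/mL → S
Tetracycline 16 μg/mL: = 16 μg/mL ⇒ Intermediate
Amikacin (64 μg/mL) ≥ 4 μg/mL ⇒ Resistant
Tobramycin: 0.5 μg/mL is = 0.5 μg/mL — intermediate
Gentamicin: 0.25 μg/mL is ≤ 16 μg/mL → Susceptible

R, S, R, S, I, R, I, S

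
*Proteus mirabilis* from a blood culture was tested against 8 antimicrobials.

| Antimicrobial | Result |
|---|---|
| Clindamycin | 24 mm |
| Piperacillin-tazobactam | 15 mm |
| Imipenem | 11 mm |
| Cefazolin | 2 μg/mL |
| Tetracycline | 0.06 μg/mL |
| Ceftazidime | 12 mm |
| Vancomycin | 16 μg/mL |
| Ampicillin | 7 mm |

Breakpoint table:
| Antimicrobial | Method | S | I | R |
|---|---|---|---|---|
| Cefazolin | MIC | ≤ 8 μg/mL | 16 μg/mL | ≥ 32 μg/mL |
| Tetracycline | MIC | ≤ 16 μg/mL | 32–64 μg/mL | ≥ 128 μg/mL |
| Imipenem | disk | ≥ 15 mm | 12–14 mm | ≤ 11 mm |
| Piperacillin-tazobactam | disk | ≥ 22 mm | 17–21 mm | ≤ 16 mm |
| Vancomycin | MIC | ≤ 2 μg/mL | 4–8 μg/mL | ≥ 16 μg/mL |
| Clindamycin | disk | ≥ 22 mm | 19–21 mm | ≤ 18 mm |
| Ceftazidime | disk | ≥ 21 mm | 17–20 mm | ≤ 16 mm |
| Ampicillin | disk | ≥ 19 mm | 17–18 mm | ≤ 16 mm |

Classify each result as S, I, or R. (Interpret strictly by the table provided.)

Clindamycin (24 mm) ≥ 22 mm ⇒ Susceptible
Piperacillin-tazobactam (15 mm) ≤ 16 mm ⇒ R
Imipenem 11 mm: ≤ 11 mm ⇒ R
Cefazolin 2 μg/mL: ≤ 8 μg/mL → Susceptible
Tetracycline: 0.06 μg/mL is ≤ 16 μg/mL — susceptible
Ceftazidime (12 mm) ≤ 16 mm ⇒ resistant
Vancomycin (16 μg/mL) ≥ 16 μg/mL ⇒ resistant
Ampicillin: 7 mm is ≤ 16 mm → R

S, R, R, S, S, R, R, R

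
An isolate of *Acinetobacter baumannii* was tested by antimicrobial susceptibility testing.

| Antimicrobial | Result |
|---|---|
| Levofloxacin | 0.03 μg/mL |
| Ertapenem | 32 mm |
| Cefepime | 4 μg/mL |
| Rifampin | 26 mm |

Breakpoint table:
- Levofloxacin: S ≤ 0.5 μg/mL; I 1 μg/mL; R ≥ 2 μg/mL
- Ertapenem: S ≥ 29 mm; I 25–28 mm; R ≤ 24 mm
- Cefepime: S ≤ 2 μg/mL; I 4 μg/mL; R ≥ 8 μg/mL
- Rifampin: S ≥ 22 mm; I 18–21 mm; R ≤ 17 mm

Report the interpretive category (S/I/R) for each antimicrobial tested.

S, S, I, S

Levofloxacin (0.03 μg/mL) ≤ 0.5 μg/mL — S
Ertapenem: 32 mm is ≥ 29 mm — S
Cefepime 4 μg/mL: = 4 μg/mL — I
Rifampin (26 mm) ≥ 22 mm ⇒ Susceptible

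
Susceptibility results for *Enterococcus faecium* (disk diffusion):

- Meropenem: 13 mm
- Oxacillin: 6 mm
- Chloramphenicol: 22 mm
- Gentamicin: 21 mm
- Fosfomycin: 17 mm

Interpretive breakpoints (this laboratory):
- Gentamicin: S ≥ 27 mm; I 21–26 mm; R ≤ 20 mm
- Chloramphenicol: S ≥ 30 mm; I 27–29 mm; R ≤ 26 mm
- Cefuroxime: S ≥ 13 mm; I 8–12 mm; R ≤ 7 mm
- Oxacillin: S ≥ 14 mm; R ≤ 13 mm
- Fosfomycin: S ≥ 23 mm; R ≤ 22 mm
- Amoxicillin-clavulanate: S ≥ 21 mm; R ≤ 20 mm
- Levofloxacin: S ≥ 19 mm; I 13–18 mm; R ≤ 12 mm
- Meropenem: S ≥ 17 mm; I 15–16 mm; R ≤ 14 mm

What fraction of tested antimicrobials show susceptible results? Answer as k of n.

0 of 5

Meropenem 13 mm: ≤ 14 mm ⇒ resistant
Oxacillin (6 mm) ≤ 13 mm ⇒ Resistant
Chloramphenicol (22 mm) ≤ 26 mm — Resistant
Gentamicin 21 mm: in 21–26 mm ⇒ Intermediate
Fosfomycin 17 mm: ≤ 22 mm → resistant
Susceptible: 0/5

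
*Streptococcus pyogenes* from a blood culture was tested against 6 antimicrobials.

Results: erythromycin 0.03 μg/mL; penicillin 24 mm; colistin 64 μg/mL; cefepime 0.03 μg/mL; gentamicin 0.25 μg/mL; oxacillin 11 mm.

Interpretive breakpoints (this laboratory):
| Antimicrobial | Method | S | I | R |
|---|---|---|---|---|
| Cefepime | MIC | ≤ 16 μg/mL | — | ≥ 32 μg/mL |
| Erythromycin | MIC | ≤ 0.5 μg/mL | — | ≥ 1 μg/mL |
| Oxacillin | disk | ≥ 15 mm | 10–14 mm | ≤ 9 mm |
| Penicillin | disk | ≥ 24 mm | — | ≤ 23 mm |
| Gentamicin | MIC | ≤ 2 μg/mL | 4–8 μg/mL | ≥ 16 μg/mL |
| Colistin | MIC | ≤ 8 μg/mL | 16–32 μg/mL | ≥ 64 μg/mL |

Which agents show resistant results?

colistin

Erythromycin 0.03 μg/mL: ≤ 0.5 μg/mL — susceptible
Penicillin 24 mm: ≥ 24 mm ⇒ susceptible
Colistin (64 μg/mL) ≥ 64 μg/mL → Resistant
Cefepime 0.03 μg/mL: ≤ 16 μg/mL — susceptible
Gentamicin 0.25 μg/mL: ≤ 2 μg/mL → susceptible
Oxacillin (11 mm) in 10–14 mm ⇒ intermediate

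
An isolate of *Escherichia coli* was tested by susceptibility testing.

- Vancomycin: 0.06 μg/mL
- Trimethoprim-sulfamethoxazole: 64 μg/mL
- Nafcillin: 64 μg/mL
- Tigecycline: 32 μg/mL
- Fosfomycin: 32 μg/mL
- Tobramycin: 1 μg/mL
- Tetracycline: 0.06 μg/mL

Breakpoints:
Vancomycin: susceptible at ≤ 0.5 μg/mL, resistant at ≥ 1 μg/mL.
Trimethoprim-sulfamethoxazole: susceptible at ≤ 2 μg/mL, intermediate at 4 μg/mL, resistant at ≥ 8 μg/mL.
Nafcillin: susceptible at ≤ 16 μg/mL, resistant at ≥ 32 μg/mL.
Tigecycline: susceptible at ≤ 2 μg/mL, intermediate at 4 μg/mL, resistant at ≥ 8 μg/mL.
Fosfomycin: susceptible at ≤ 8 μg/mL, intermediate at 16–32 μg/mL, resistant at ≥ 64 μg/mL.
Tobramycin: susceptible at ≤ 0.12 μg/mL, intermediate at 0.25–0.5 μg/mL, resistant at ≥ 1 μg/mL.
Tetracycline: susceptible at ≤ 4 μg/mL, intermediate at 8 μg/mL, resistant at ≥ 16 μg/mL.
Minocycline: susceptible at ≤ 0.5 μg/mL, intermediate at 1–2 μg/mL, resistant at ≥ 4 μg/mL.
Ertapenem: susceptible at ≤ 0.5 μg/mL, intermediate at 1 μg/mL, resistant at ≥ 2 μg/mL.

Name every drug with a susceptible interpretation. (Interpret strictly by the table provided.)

Vancomycin: 0.06 μg/mL is ≤ 0.5 μg/mL ⇒ Susceptible
Trimethoprim-sulfamethoxazole 64 μg/mL: ≥ 8 μg/mL ⇒ Resistant
Nafcillin (64 μg/mL) ≥ 32 μg/mL — R
Tigecycline 32 μg/mL: ≥ 8 μg/mL → Resistant
Fosfomycin: 32 μg/mL is in 16–32 μg/mL — Intermediate
Tobramycin (1 μg/mL) ≥ 1 μg/mL — R
Tetracycline 0.06 μg/mL: ≤ 4 μg/mL ⇒ S

vancomycin, tetracycline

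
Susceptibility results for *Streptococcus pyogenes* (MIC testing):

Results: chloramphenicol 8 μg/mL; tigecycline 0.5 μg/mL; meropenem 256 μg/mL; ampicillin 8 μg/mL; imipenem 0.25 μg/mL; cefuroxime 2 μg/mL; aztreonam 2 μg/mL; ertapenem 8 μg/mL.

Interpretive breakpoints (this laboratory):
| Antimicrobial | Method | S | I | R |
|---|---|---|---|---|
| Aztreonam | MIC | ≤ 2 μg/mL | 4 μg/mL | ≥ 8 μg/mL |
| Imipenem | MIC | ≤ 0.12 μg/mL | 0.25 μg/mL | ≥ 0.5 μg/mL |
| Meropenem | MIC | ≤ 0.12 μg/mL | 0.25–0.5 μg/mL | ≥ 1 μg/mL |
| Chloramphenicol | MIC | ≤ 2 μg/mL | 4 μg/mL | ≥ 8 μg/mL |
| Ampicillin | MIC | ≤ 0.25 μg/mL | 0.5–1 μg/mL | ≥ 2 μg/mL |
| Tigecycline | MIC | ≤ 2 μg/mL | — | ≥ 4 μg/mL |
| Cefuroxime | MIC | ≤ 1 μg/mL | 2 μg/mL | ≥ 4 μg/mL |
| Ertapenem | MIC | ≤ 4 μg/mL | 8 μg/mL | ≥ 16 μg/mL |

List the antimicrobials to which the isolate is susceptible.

tigecycline, aztreonam

Chloramphenicol 8 μg/mL: ≥ 8 μg/mL ⇒ Resistant
Tigecycline: 0.5 μg/mL is ≤ 2 μg/mL — Susceptible
Meropenem 256 μg/mL: ≥ 1 μg/mL → R
Ampicillin 8 μg/mL: ≥ 2 μg/mL → Resistant
Imipenem: 0.25 μg/mL is = 0.25 μg/mL ⇒ Intermediate
Cefuroxime: 2 μg/mL is = 2 μg/mL — I
Aztreonam: 2 μg/mL is ≤ 2 μg/mL ⇒ S
Ertapenem: 8 μg/mL is = 8 μg/mL — Intermediate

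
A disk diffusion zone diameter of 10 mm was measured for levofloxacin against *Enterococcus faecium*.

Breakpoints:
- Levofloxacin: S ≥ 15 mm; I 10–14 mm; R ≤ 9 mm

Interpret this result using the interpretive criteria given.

Intermediate

Levofloxacin (10 mm) in 10–14 mm — Intermediate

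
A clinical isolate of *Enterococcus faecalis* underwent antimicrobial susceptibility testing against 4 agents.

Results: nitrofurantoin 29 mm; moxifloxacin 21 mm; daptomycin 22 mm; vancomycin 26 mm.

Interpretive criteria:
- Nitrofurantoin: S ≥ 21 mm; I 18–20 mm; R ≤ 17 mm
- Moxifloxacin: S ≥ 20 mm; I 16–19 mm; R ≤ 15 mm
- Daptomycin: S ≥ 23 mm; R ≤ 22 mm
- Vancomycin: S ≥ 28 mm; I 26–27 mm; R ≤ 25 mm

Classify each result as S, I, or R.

Nitrofurantoin 29 mm: ≥ 21 mm — susceptible
Moxifloxacin: 21 mm is ≥ 20 mm — S
Daptomycin (22 mm) ≤ 22 mm — Resistant
Vancomycin 26 mm: in 26–27 mm — Intermediate

S, S, R, I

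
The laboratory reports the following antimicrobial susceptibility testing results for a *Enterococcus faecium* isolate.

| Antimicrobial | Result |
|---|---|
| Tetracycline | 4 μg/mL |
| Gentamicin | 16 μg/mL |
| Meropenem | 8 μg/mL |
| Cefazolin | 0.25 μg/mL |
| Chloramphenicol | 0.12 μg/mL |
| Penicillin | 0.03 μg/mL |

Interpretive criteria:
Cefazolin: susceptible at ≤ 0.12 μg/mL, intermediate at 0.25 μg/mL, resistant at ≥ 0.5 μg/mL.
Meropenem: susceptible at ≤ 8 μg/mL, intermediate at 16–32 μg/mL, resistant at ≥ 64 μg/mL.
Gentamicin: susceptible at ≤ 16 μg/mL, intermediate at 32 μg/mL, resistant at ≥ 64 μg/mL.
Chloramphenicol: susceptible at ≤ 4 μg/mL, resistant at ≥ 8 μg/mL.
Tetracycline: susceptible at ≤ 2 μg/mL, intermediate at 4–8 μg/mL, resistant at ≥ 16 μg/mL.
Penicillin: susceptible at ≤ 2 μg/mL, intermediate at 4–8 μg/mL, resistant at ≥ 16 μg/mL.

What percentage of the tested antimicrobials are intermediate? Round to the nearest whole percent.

33%

Tetracycline (4 μg/mL) in 4–8 μg/mL — Intermediate
Gentamicin: 16 μg/mL is ≤ 16 μg/mL → Susceptible
Meropenem: 8 μg/mL is ≤ 8 μg/mL ⇒ susceptible
Cefazolin 0.25 μg/mL: = 0.25 μg/mL → I
Chloramphenicol: 0.12 μg/mL is ≤ 4 μg/mL ⇒ susceptible
Penicillin: 0.03 μg/mL is ≤ 2 μg/mL ⇒ S
Intermediate: 2/6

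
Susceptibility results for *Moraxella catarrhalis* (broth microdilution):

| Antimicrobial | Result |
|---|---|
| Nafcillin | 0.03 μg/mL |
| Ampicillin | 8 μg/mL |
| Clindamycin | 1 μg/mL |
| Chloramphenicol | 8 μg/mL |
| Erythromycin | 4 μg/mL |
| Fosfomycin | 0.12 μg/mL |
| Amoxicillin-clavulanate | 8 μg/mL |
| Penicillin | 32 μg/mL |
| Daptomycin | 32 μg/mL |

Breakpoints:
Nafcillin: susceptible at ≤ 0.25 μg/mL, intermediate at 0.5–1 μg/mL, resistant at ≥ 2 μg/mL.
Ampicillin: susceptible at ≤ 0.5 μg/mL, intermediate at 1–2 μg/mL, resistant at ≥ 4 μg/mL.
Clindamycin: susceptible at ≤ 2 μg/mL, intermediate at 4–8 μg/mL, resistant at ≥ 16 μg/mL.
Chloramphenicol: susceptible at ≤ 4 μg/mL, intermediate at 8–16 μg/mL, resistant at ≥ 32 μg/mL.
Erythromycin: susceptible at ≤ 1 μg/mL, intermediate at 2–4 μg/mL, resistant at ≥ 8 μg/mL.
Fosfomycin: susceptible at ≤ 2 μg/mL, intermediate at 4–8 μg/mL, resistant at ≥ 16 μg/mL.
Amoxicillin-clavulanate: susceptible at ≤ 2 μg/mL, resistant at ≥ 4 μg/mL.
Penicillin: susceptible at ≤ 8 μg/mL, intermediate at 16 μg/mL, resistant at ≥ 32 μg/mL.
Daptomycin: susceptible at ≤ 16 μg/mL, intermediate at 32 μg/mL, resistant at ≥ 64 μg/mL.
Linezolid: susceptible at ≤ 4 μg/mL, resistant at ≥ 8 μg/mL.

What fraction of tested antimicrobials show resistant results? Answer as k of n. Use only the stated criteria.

3 of 9

Nafcillin 0.03 μg/mL: ≤ 0.25 μg/mL — susceptible
Ampicillin 8 μg/mL: ≥ 4 μg/mL — R
Clindamycin 1 μg/mL: ≤ 2 μg/mL ⇒ Susceptible
Chloramphenicol (8 μg/mL) in 8–16 μg/mL — intermediate
Erythromycin (4 μg/mL) in 2–4 μg/mL ⇒ Intermediate
Fosfomycin: 0.12 μg/mL is ≤ 2 μg/mL — Susceptible
Amoxicillin-clavulanate 8 μg/mL: ≥ 4 μg/mL → resistant
Penicillin: 32 μg/mL is ≥ 32 μg/mL → resistant
Daptomycin: 32 μg/mL is = 32 μg/mL ⇒ Intermediate
Resistant: 3/9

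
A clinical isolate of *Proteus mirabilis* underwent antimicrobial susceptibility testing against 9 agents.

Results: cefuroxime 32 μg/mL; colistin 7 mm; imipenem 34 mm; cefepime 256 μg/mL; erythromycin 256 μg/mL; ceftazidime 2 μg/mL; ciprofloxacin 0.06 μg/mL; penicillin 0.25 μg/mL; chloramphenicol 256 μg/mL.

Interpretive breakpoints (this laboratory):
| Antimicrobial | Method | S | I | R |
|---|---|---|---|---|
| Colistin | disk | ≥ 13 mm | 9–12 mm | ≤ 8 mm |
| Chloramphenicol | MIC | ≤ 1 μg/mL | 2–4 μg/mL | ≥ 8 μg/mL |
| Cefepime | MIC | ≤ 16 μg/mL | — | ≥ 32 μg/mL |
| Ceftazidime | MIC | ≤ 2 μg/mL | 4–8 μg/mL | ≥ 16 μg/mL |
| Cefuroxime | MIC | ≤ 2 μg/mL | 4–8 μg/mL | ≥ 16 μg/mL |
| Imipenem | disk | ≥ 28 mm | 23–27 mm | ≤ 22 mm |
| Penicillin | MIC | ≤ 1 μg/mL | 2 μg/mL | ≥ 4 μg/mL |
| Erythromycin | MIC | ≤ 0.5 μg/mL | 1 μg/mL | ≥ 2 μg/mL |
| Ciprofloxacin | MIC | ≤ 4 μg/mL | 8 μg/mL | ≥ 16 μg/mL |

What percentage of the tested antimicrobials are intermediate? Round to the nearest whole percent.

0%

Cefuroxime: 32 μg/mL is ≥ 16 μg/mL → Resistant
Colistin: 7 mm is ≤ 8 mm — R
Imipenem 34 mm: ≥ 28 mm ⇒ S
Cefepime: 256 μg/mL is ≥ 32 μg/mL ⇒ Resistant
Erythromycin 256 μg/mL: ≥ 2 μg/mL → Resistant
Ceftazidime 2 μg/mL: ≤ 2 μg/mL ⇒ susceptible
Ciprofloxacin 0.06 μg/mL: ≤ 4 μg/mL ⇒ susceptible
Penicillin: 0.25 μg/mL is ≤ 1 μg/mL — susceptible
Chloramphenicol: 256 μg/mL is ≥ 8 μg/mL — R
Intermediate: 0/9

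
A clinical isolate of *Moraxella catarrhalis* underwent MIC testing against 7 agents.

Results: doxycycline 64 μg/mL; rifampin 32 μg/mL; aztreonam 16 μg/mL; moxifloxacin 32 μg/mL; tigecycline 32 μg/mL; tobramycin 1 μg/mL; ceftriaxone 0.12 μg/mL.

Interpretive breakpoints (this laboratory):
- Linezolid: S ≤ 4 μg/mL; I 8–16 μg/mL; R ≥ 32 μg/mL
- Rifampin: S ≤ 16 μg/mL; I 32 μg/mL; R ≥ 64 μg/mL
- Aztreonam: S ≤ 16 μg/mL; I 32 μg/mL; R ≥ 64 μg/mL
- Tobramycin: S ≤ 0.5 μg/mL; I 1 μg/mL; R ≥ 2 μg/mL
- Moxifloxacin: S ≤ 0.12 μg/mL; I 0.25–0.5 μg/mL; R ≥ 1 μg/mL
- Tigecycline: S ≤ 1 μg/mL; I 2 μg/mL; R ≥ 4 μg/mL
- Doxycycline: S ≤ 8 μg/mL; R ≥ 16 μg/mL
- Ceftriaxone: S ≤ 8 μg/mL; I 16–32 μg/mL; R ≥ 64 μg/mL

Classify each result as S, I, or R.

Doxycycline 64 μg/mL: ≥ 16 μg/mL — R
Rifampin (32 μg/mL) = 32 μg/mL — Intermediate
Aztreonam: 16 μg/mL is ≤ 16 μg/mL — S
Moxifloxacin (32 μg/mL) ≥ 1 μg/mL → resistant
Tigecycline: 32 μg/mL is ≥ 4 μg/mL ⇒ Resistant
Tobramycin: 1 μg/mL is = 1 μg/mL — I
Ceftriaxone 0.12 μg/mL: ≤ 8 μg/mL → susceptible

R, I, S, R, R, I, S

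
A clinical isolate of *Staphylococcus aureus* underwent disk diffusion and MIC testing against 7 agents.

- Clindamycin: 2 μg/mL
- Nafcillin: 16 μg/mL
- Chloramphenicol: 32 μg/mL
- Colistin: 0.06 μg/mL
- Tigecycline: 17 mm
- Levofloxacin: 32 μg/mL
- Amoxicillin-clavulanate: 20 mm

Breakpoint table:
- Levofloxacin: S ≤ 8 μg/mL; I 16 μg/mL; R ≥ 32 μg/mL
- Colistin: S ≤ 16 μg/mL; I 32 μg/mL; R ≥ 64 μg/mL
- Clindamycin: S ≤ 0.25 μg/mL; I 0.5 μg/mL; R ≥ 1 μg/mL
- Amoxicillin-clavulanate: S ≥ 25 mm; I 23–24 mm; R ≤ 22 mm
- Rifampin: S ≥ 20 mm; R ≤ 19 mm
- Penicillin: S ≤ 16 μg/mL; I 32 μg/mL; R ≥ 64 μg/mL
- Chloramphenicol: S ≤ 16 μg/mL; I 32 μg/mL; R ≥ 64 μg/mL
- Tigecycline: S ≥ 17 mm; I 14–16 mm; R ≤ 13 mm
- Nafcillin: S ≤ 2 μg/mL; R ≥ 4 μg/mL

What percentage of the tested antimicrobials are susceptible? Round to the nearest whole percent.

Clindamycin: 2 μg/mL is ≥ 1 μg/mL ⇒ Resistant
Nafcillin (16 μg/mL) ≥ 4 μg/mL ⇒ Resistant
Chloramphenicol 32 μg/mL: = 32 μg/mL ⇒ intermediate
Colistin 0.06 μg/mL: ≤ 16 μg/mL — Susceptible
Tigecycline 17 mm: ≥ 17 mm → S
Levofloxacin 32 μg/mL: ≥ 32 μg/mL → resistant
Amoxicillin-clavulanate: 20 mm is ≤ 22 mm — Resistant
Susceptible: 2/7

29%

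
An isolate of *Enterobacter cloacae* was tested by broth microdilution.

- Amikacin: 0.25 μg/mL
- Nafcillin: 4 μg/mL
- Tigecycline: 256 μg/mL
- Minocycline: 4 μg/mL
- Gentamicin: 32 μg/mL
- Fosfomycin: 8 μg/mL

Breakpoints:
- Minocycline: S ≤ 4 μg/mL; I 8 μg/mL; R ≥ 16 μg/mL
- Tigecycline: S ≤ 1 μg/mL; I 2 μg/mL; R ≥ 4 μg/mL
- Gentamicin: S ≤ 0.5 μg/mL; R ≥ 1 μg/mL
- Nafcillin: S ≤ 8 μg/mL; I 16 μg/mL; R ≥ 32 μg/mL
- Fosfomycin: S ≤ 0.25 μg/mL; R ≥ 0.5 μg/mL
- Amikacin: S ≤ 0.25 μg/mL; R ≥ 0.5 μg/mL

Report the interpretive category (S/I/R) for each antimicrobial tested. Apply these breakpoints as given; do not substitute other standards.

S, S, R, S, R, R

Amikacin (0.25 μg/mL) ≤ 0.25 μg/mL ⇒ Susceptible
Nafcillin (4 μg/mL) ≤ 8 μg/mL — susceptible
Tigecycline 256 μg/mL: ≥ 4 μg/mL — resistant
Minocycline (4 μg/mL) ≤ 4 μg/mL ⇒ susceptible
Gentamicin (32 μg/mL) ≥ 1 μg/mL → Resistant
Fosfomycin: 8 μg/mL is ≥ 0.5 μg/mL — R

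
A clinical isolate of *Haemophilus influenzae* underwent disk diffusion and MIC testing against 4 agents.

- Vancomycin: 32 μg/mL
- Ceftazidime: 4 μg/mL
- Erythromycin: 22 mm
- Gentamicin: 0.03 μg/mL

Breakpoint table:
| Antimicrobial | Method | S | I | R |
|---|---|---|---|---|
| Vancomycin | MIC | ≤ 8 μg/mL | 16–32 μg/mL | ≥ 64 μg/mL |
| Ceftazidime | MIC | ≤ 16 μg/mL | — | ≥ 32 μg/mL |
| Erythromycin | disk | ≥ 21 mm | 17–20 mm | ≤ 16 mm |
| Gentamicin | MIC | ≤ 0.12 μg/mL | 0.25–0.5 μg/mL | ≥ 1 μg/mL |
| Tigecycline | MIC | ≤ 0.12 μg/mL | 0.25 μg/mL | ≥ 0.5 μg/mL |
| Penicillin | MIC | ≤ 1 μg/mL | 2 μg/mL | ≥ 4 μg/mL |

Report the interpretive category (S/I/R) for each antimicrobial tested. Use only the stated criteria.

Vancomycin (32 μg/mL) in 16–32 μg/mL ⇒ I
Ceftazidime 4 μg/mL: ≤ 16 μg/mL — susceptible
Erythromycin (22 mm) ≥ 21 mm ⇒ susceptible
Gentamicin (0.03 μg/mL) ≤ 0.12 μg/mL — susceptible

I, S, S, S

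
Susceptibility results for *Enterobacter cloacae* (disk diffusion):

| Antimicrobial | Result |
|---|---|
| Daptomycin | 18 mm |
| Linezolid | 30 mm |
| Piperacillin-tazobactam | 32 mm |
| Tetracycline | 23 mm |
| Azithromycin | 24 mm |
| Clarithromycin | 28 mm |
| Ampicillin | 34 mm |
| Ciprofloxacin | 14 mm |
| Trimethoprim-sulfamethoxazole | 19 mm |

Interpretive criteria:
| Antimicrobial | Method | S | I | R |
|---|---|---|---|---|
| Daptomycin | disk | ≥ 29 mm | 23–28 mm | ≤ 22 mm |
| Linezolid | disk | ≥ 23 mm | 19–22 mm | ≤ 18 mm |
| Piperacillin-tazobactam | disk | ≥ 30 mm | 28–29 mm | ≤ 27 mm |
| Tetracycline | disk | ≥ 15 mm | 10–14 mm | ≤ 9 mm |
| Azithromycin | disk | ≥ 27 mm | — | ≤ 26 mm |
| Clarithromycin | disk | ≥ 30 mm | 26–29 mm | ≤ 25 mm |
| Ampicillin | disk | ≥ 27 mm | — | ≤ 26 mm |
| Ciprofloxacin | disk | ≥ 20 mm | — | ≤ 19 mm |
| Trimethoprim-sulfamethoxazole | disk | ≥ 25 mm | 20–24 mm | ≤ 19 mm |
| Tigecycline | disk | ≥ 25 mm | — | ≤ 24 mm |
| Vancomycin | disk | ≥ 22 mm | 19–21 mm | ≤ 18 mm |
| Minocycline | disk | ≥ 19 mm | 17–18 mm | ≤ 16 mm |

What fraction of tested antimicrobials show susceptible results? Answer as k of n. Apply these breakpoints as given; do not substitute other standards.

Daptomycin: 18 mm is ≤ 22 mm — Resistant
Linezolid (30 mm) ≥ 23 mm → Susceptible
Piperacillin-tazobactam (32 mm) ≥ 30 mm ⇒ Susceptible
Tetracycline (23 mm) ≥ 15 mm → Susceptible
Azithromycin 24 mm: ≤ 26 mm → R
Clarithromycin: 28 mm is in 26–29 mm ⇒ Intermediate
Ampicillin 34 mm: ≥ 27 mm ⇒ Susceptible
Ciprofloxacin 14 mm: ≤ 19 mm — resistant
Trimethoprim-sulfamethoxazole (19 mm) ≤ 19 mm ⇒ Resistant
Susceptible: 4/9

4 of 9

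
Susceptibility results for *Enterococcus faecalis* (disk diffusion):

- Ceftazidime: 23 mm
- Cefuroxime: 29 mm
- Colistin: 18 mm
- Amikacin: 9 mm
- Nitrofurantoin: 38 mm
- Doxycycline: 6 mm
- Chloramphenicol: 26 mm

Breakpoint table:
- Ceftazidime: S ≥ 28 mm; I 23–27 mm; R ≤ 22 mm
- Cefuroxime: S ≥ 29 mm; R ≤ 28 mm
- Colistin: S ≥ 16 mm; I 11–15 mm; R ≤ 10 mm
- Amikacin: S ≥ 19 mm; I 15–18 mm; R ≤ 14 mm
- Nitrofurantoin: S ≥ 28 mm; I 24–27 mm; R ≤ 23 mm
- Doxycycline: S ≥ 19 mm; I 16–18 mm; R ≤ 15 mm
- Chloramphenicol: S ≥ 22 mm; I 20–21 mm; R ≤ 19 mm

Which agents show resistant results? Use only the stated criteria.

Ceftazidime: 23 mm is in 23–27 mm → Intermediate
Cefuroxime (29 mm) ≥ 29 mm — susceptible
Colistin (18 mm) ≥ 16 mm → susceptible
Amikacin: 9 mm is ≤ 14 mm — resistant
Nitrofurantoin (38 mm) ≥ 28 mm — Susceptible
Doxycycline 6 mm: ≤ 15 mm — resistant
Chloramphenicol (26 mm) ≥ 22 mm ⇒ susceptible

amikacin, doxycycline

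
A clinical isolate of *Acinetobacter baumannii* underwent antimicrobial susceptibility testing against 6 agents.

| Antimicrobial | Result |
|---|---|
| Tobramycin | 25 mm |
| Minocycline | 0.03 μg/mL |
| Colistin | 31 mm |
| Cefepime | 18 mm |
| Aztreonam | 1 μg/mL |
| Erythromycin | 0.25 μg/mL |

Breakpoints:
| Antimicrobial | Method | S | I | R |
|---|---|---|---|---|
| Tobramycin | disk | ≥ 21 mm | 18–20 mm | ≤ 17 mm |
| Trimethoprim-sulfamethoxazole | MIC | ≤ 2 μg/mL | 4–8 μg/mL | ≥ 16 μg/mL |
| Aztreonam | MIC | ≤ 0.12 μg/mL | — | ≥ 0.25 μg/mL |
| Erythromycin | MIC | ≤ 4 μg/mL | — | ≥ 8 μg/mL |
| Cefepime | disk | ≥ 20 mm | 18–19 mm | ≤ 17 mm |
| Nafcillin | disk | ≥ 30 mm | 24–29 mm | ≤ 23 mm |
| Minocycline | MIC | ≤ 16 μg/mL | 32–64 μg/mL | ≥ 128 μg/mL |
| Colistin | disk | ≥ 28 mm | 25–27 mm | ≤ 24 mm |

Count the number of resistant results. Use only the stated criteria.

Tobramycin 25 mm: ≥ 21 mm ⇒ Susceptible
Minocycline 0.03 μg/mL: ≤ 16 μg/mL ⇒ susceptible
Colistin 31 mm: ≥ 28 mm → Susceptible
Cefepime 18 mm: in 18–19 mm → Intermediate
Aztreonam 1 μg/mL: ≥ 0.25 μg/mL — resistant
Erythromycin 0.25 μg/mL: ≤ 4 μg/mL → S
Resistant: 1

1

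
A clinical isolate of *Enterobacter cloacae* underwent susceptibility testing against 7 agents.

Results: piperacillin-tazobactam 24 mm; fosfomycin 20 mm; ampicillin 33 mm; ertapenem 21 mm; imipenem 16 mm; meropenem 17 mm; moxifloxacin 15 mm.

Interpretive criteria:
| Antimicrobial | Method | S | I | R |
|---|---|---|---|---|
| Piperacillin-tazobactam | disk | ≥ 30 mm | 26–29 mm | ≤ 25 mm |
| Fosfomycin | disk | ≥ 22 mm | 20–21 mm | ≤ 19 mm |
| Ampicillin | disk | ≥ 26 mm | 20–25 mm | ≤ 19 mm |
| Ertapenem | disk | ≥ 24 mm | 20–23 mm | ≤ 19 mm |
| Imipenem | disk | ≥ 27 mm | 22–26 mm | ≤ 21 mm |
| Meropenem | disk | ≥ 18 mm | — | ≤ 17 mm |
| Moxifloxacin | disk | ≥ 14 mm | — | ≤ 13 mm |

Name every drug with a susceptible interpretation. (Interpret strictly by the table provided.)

ampicillin, moxifloxacin

Piperacillin-tazobactam 24 mm: ≤ 25 mm → Resistant
Fosfomycin: 20 mm is in 20–21 mm → Intermediate
Ampicillin 33 mm: ≥ 26 mm ⇒ S
Ertapenem: 21 mm is in 20–23 mm — I
Imipenem (16 mm) ≤ 21 mm ⇒ Resistant
Meropenem (17 mm) ≤ 17 mm ⇒ resistant
Moxifloxacin (15 mm) ≥ 14 mm — susceptible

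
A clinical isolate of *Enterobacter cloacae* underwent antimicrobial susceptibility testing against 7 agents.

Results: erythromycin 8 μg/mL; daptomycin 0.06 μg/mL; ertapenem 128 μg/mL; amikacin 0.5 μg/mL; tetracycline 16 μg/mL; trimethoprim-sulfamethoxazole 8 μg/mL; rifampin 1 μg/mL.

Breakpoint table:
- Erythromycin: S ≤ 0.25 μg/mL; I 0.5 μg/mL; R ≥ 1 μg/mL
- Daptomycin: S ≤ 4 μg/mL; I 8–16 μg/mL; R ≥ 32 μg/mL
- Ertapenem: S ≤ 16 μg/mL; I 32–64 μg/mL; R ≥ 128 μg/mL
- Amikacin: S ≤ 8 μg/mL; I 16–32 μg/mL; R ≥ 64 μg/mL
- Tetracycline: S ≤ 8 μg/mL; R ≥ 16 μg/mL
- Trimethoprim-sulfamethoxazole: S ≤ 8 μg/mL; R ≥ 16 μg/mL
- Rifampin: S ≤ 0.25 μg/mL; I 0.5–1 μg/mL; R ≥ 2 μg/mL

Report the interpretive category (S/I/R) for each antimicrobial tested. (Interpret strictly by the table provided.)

R, S, R, S, R, S, I

Erythromycin 8 μg/mL: ≥ 1 μg/mL ⇒ Resistant
Daptomycin 0.06 μg/mL: ≤ 4 μg/mL ⇒ susceptible
Ertapenem 128 μg/mL: ≥ 128 μg/mL ⇒ resistant
Amikacin (0.5 μg/mL) ≤ 8 μg/mL ⇒ Susceptible
Tetracycline: 16 μg/mL is ≥ 16 μg/mL — R
Trimethoprim-sulfamethoxazole 8 μg/mL: ≤ 8 μg/mL — susceptible
Rifampin (1 μg/mL) in 0.5–1 μg/mL — intermediate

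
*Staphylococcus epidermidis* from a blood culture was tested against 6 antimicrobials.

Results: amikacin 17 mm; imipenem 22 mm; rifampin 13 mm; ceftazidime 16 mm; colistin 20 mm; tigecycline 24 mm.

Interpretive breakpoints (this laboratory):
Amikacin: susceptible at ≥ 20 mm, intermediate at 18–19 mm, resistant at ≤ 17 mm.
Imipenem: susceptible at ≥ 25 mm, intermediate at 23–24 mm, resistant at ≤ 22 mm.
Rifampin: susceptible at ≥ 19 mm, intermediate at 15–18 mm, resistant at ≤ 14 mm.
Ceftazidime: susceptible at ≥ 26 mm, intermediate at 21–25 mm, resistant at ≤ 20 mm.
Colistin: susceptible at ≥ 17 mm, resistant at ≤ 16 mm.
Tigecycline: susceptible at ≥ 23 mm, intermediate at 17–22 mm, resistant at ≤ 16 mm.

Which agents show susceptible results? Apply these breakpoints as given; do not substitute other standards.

colistin, tigecycline

Amikacin: 17 mm is ≤ 17 mm — Resistant
Imipenem 22 mm: ≤ 22 mm ⇒ Resistant
Rifampin (13 mm) ≤ 14 mm → R
Ceftazidime (16 mm) ≤ 20 mm — Resistant
Colistin 20 mm: ≥ 17 mm → susceptible
Tigecycline: 24 mm is ≥ 23 mm — susceptible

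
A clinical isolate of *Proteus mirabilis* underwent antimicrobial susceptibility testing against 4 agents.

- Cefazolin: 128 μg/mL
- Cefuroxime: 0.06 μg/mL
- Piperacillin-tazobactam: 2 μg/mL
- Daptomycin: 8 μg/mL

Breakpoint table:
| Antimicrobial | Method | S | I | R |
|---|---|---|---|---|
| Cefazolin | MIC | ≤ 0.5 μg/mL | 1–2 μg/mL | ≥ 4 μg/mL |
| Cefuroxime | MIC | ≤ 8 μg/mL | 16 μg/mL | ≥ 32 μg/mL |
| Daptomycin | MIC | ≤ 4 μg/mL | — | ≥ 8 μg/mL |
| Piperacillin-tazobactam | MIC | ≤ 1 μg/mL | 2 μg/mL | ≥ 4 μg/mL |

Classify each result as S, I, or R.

R, S, I, R

Cefazolin (128 μg/mL) ≥ 4 μg/mL — Resistant
Cefuroxime 0.06 μg/mL: ≤ 8 μg/mL — Susceptible
Piperacillin-tazobactam 2 μg/mL: = 2 μg/mL ⇒ I
Daptomycin (8 μg/mL) ≥ 8 μg/mL → Resistant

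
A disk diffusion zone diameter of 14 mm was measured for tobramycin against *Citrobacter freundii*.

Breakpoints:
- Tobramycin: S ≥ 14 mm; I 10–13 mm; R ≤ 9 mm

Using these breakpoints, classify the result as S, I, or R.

Tobramycin: 14 mm is ≥ 14 mm — S

Susceptible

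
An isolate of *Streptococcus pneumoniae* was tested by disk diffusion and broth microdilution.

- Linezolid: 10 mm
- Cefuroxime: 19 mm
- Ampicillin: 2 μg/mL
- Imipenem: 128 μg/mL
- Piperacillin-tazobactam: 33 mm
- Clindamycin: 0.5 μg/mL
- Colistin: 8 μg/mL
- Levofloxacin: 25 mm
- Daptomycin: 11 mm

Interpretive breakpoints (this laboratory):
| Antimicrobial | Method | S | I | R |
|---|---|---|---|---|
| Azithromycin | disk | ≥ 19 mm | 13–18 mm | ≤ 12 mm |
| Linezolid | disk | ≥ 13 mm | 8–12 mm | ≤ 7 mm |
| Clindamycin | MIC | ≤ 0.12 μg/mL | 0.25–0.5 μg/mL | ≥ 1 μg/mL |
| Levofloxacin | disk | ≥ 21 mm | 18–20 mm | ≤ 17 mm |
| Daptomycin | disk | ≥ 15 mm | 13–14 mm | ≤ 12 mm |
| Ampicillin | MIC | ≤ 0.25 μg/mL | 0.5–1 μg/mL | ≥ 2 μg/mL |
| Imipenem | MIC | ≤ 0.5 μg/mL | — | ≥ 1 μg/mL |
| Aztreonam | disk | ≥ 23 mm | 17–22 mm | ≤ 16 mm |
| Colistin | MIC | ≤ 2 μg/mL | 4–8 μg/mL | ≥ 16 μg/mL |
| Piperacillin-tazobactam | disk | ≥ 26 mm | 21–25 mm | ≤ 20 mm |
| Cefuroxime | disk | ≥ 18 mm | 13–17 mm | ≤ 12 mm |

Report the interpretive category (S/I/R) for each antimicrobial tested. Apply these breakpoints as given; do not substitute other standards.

I, S, R, R, S, I, I, S, R

Linezolid (10 mm) in 8–12 mm ⇒ I
Cefuroxime: 19 mm is ≥ 18 mm ⇒ Susceptible
Ampicillin (2 μg/mL) ≥ 2 μg/mL ⇒ Resistant
Imipenem 128 μg/mL: ≥ 1 μg/mL → R
Piperacillin-tazobactam: 33 mm is ≥ 26 mm ⇒ Susceptible
Clindamycin (0.5 μg/mL) in 0.25–0.5 μg/mL ⇒ I
Colistin (8 μg/mL) in 4–8 μg/mL → I
Levofloxacin 25 mm: ≥ 21 mm ⇒ Susceptible
Daptomycin: 11 mm is ≤ 12 mm → R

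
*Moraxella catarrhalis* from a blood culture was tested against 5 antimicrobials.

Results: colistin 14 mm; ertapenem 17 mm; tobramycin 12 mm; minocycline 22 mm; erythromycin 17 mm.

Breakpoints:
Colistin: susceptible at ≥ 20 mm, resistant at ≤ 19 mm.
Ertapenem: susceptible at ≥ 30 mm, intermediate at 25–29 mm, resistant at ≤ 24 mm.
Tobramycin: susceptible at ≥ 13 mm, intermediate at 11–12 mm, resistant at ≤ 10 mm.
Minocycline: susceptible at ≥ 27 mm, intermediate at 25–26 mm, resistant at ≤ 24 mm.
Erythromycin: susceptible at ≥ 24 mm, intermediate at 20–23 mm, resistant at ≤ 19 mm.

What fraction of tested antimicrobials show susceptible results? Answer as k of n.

0 of 5

Colistin 14 mm: ≤ 19 mm → Resistant
Ertapenem 17 mm: ≤ 24 mm — Resistant
Tobramycin (12 mm) in 11–12 mm ⇒ I
Minocycline: 22 mm is ≤ 24 mm — R
Erythromycin: 17 mm is ≤ 19 mm ⇒ Resistant
Susceptible: 0/5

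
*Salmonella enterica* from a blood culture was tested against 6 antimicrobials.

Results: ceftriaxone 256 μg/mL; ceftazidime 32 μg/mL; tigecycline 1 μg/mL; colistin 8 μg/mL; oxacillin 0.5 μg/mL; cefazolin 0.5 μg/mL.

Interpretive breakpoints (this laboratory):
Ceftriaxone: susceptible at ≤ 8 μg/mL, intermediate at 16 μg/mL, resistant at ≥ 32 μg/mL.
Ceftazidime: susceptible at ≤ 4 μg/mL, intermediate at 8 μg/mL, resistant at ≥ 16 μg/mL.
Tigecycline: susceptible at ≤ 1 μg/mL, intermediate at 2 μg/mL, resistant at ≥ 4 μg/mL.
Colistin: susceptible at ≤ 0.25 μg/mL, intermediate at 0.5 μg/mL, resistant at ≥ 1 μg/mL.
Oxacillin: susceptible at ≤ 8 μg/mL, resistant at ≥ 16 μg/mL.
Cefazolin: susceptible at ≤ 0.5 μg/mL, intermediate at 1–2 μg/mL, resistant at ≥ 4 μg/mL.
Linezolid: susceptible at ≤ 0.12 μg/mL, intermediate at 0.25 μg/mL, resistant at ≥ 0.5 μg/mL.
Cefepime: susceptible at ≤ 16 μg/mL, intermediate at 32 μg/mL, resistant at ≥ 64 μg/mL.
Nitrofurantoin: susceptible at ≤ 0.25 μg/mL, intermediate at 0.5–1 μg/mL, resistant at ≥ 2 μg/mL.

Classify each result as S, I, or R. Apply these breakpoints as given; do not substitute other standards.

Ceftriaxone (256 μg/mL) ≥ 32 μg/mL ⇒ resistant
Ceftazidime: 32 μg/mL is ≥ 16 μg/mL → R
Tigecycline 1 μg/mL: ≤ 1 μg/mL — susceptible
Colistin 8 μg/mL: ≥ 1 μg/mL — resistant
Oxacillin 0.5 μg/mL: ≤ 8 μg/mL → Susceptible
Cefazolin: 0.5 μg/mL is ≤ 0.5 μg/mL — susceptible

R, R, S, R, S, S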